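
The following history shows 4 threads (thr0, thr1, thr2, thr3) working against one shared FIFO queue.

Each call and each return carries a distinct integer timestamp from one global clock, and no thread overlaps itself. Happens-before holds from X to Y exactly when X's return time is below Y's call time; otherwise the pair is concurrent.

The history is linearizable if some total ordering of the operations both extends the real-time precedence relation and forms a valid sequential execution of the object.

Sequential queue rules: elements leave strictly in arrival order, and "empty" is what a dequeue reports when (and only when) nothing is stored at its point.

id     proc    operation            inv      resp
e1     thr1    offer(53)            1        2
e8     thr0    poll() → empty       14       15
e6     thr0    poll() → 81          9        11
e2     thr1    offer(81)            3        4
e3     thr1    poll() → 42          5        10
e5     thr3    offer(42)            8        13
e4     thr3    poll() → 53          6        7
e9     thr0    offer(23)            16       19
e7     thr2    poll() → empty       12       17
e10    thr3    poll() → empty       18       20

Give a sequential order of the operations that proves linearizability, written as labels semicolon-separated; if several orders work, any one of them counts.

e1; e2; e4; e5; e6; e3; e7; e8; e10; e9

1. e1 offer(53), leaving queue <53>
2. e2 offer(81), leaving queue <53,81>
3. e4 poll() → 53, leaving queue <81>
4. e5 offer(42), leaving queue <81,42>
5. e6 poll() → 81, leaving queue <42>
6. e3 poll() → 42, leaving queue <>
7. e7 poll() → empty, leaving queue <>
8. e8 poll() → empty, leaving queue <>
9. e10 poll() → empty, leaving queue <>
10. e9 offer(23), leaving queue <23>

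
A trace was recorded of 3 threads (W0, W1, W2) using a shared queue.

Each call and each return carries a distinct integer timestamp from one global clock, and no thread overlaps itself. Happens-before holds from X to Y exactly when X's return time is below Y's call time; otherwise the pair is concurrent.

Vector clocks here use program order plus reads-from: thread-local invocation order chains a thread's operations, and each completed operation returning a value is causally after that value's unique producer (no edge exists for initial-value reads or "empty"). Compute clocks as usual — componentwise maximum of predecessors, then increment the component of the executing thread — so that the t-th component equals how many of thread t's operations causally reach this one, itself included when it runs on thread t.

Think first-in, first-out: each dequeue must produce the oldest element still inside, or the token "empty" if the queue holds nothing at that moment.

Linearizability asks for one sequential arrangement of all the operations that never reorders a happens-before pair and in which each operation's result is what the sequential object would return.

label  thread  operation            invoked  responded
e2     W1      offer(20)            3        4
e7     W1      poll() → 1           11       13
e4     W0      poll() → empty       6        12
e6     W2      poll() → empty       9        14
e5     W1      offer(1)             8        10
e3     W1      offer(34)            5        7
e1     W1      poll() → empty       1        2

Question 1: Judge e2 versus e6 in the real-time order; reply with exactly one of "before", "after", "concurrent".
e2 spans [3,4], e6 spans [9,14]
resp(e2)=4 < inv(e6)=9

before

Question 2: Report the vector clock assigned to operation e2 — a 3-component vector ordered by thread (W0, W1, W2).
invoked at 9, e6 has no predecessors; its own W2 bump gives (0, 0, 1)
invoked at 1, e1 has no predecessors; its own W1 bump gives (0, 1, 0)
invoked at 6, e4 has no predecessors; its own W0 bump gives (1, 0, 0)
e2, invoked 3, takes VC(e1)=(0, 1, 0) under max, adds 1 for W1 → (0, 2, 0)
e3, invoked 5, takes VC(e2)=(0, 2, 0) under max, adds 1 for W1 → (0, 3, 0)
e5, invoked 8, takes VC(e3)=(0, 3, 0) under max, adds 1 for W1 → (0, 4, 0)
e7, invoked 11, takes VC(e5)=(0, 4, 0) under max, adds 1 for W1 → (0, 5, 0)
target: VC(e2) = (0, 2, 0)

(0, 2, 0)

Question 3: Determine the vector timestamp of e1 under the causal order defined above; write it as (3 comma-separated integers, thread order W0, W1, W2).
VC(e6, invoked at 9): no causal predecessors; +1 on W2 → (0, 0, 1)
VC(e1, invoked at 1): no causal predecessors; +1 on W1 → (0, 1, 0)
VC(e4, invoked at 6): no causal predecessors; +1 on W0 → (1, 0, 0)
from VC(e1)=(0, 1, 0), e2 (invoked 3) maxes components and bumps W1 → (0, 2, 0)
from VC(e2)=(0, 2, 0), e3 (invoked 5) maxes components and bumps W1 → (0, 3, 0)
from VC(e3)=(0, 3, 0), e5 (invoked 8) maxes components and bumps W1 → (0, 4, 0)
from VC(e5)=(0, 4, 0), e7 (invoked 11) maxes components and bumps W1 → (0, 5, 0)
target: VC(e1) = (0, 1, 0)

(0, 1, 0)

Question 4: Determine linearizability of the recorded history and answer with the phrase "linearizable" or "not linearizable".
through event 11 a valid linearization exists; event 12 (e4 responding at time 12) ends that
no legal order exists: 3 real-time-consistent candidates over 5 completed queue operations, all rejected
include/drop combinations of the 2 pending operations (e6, e7) were all tried; none helps
take e1, e2, e3, e4, e5 (pending dropped): step 4 already fails, because e4 poll() → empty cannot occur there
take e1, e2, e3, e5, e4 (pending dropped): step 5 already fails, because e4 poll() → empty cannot occur there

not linearizable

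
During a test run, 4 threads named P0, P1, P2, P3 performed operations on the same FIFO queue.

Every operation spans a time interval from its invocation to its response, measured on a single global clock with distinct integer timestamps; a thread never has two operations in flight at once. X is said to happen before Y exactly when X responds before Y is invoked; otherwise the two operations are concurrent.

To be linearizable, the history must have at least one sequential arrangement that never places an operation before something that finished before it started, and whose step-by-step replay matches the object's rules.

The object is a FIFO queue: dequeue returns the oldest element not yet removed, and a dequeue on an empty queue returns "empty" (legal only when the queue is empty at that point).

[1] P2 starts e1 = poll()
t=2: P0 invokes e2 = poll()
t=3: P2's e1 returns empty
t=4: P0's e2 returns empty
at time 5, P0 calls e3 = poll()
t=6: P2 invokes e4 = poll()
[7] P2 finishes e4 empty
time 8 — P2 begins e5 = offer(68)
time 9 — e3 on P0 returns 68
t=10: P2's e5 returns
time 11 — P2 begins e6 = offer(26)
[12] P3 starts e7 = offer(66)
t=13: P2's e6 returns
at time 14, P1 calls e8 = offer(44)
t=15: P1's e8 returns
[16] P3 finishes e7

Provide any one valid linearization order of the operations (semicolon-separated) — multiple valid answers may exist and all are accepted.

after step 1 (e1 poll() → empty): queue <>
after step 2 (e2 poll() → empty): queue <>
after step 3 (e4 poll() → empty): queue <>
after step 4 (e5 offer(68)): queue <68>
after step 5 (e3 poll() → 68): queue <>
after step 6 (e6 offer(26)): queue <26>
after step 7 (e7 offer(66)): queue <26,66>
after step 8 (e8 offer(44)): queue <26,66,44>

e1; e2; e4; e5; e3; e6; e7; e8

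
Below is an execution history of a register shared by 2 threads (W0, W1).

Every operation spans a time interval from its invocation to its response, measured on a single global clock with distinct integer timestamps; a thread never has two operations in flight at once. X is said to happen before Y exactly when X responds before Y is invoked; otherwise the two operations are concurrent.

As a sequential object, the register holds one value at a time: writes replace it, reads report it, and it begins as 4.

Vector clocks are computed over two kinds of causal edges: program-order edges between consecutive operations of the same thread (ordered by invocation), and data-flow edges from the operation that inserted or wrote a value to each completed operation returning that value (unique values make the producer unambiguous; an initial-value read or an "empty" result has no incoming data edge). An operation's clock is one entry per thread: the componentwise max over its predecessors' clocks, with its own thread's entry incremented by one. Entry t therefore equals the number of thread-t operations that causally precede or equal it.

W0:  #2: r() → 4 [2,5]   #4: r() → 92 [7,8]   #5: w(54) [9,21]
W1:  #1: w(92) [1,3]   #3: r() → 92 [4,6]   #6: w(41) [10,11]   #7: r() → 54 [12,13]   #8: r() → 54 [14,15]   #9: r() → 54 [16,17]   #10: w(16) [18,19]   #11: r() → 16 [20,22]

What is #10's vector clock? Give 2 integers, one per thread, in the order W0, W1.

#1 (invocation 1): nothing precedes it; W1's component alone gives (0, 1)
#2 (invocation 2): nothing precedes it; W0's component alone gives (1, 0)
from VC(#1)=(0, 1), #3 (invoked 4) maxes components and bumps W1 → (0, 2)
from VC(#3)=(0, 2), #6 (invoked 10) maxes components and bumps W1 → (0, 3)
from VC(#1)=(0, 1), VC(#2)=(1, 0), #4 (invoked 7) maxes components and bumps W0 → (2, 1)
from VC(#4)=(2, 1), #5 (invoked 9) maxes components and bumps W0 → (3, 1)
from VC(#5)=(3, 1), VC(#6)=(0, 3), #7 (invoked 12) maxes components and bumps W1 → (3, 4)
from VC(#5)=(3, 1), VC(#7)=(3, 4), #8 (invoked 14) maxes components and bumps W1 → (3, 5)
from VC(#5)=(3, 1), VC(#8)=(3, 5), #9 (invoked 16) maxes components and bumps W1 → (3, 6)
from VC(#9)=(3, 6), #10 (invoked 18) maxes components and bumps W1 → (3, 7)
from VC(#10)=(3, 7), #11 (invoked 20) maxes components and bumps W1 → (3, 8)
target: VC(#10) = (3, 7)

(3, 7)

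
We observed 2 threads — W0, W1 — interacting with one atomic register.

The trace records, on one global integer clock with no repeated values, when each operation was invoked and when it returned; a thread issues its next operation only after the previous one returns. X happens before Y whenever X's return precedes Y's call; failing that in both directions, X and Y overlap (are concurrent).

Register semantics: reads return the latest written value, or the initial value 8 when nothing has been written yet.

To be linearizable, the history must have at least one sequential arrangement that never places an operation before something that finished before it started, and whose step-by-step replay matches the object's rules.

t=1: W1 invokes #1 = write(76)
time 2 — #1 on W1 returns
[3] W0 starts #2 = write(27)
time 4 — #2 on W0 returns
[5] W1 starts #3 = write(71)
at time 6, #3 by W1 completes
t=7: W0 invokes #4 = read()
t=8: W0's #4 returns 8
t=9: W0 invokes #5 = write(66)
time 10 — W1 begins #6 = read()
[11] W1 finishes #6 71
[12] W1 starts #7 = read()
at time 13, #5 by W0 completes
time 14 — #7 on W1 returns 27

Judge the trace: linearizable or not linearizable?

through event 7 a valid linearization exists; event 8 (#4 responding at time 8) ends that
the completed operations (4 total) allow one real-time order; the atomic register replay rejects it
e.g. #1, #2, #3, #4: illegal at step 4, since #4 read() → 8 cannot apply there

not linearizable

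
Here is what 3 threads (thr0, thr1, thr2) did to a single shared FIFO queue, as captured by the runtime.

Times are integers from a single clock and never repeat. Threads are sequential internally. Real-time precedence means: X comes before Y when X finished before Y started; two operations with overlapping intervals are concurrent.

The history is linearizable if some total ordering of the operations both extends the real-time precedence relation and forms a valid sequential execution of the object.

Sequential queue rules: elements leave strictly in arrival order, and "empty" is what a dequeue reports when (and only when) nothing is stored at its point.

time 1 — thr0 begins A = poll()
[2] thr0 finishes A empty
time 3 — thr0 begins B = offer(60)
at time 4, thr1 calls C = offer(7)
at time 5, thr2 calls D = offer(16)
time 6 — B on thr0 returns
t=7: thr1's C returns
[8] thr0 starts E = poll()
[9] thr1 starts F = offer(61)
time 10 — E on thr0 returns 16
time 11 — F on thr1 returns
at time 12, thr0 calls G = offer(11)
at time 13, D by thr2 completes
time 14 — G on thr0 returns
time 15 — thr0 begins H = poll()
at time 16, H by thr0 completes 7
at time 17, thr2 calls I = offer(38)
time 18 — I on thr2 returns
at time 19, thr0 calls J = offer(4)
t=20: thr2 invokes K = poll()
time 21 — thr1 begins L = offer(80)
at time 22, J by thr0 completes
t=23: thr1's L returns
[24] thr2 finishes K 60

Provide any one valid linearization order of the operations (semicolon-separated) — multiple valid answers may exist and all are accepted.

step 1: A poll() → empty — queue <>
step 2: D offer(16) — queue <16>
step 3: C offer(7) — queue <16,7>
step 4: B offer(60) — queue <16,7,60>
step 5: E poll() → 16 — queue <7,60>
step 6: F offer(61) — queue <7,60,61>
step 7: G offer(11) — queue <7,60,61,11>
step 8: H poll() → 7 — queue <60,61,11>
step 9: I offer(38) — queue <60,61,11,38>
step 10: J offer(4) — queue <60,61,11,38,4>
step 11: K poll() → 60 — queue <61,11,38,4>
step 12: L offer(80) — queue <61,11,38,4,80>

A; D; C; B; E; F; G; H; I; J; K; L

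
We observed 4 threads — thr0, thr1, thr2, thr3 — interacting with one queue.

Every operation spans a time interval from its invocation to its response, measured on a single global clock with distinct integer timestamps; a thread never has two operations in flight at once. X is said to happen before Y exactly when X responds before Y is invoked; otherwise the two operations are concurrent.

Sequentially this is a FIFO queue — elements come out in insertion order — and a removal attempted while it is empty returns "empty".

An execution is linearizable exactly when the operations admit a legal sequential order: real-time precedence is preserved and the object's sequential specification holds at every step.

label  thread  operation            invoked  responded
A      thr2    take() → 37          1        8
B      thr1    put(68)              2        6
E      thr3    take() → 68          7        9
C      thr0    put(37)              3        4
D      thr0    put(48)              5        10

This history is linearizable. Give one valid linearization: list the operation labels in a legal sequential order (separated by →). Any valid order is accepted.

1. B put(68), leaving queue <68>
2. C put(37), leaving queue <68,37>
3. D put(48), leaving queue <68,37,48>
4. E take() → 68, leaving queue <37,48>
5. A take() → 37, leaving queue <48>

B → C → D → E → A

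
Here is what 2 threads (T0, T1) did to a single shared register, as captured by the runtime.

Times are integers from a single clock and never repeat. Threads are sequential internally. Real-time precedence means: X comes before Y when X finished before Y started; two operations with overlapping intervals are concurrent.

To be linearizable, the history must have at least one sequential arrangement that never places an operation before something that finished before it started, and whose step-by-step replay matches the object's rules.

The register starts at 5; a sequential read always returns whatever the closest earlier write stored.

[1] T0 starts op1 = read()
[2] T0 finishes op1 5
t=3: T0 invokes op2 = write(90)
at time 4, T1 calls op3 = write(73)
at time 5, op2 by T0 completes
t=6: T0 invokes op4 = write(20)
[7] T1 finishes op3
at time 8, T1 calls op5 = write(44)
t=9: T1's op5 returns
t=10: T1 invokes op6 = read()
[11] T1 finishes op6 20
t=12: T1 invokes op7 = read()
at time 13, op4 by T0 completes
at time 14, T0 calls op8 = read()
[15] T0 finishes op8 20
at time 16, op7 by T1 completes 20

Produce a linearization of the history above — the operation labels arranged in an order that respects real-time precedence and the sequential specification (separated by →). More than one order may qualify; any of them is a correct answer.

after step 1 (op1 read() → 5): value 5
after step 2 (op2 write(90)): value 90
after step 3 (op3 write(73)): value 73
after step 4 (op5 write(44)): value 44
after step 5 (op4 write(20)): value 20
after step 6 (op6 read() → 20): value 20
after step 7 (op7 read() → 20): value 20
after step 8 (op8 read() → 20): value 20

op1 → op2 → op3 → op5 → op4 → op6 → op7 → op8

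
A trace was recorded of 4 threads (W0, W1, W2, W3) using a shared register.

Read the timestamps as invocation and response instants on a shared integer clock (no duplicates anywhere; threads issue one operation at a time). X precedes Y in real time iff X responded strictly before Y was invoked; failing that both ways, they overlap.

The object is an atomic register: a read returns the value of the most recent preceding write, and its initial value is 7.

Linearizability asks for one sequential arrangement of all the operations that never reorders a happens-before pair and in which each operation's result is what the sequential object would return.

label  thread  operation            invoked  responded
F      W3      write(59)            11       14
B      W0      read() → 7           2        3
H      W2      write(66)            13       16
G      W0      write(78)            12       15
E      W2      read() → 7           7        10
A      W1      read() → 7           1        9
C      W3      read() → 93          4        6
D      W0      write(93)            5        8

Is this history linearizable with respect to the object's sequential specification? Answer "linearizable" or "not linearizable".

events 1..9 are fine; event 10 — the response of E at time 10 — makes the prefix non-linearizable
all 15 real-time-respecting orders fail — 5 completed register operations, no legal replay
for example A, B, C, D, E fails at step 3: C read() → 93 is not legal there
for example A, B, C, E, D fails at step 3: C read() → 93 is not legal there

not linearizable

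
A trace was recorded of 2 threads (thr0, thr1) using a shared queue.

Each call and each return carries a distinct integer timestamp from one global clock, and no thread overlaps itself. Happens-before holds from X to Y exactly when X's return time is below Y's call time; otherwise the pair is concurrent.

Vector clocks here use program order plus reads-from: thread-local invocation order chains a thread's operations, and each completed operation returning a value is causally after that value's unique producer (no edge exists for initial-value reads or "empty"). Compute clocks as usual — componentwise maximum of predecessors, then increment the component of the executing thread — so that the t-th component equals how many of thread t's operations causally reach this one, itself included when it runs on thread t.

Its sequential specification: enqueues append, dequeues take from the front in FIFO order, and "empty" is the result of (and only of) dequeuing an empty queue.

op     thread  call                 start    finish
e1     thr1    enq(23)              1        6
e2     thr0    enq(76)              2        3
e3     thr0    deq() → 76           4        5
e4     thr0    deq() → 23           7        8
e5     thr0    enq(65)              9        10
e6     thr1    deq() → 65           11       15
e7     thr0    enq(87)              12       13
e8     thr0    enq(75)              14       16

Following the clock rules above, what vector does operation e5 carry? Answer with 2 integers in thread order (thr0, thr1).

(4, 1)

no predecessors for e1 (invoked 1): thr1 increments from zero → (0, 1)
no predecessors for e2 (invoked 2): thr0 increments from zero → (1, 0)
VC(e3, invoked at 4): max of VC(e2)=(1, 0), then +1 on thread thr0 → (2, 0)
VC(e4, invoked at 7): max of VC(e1)=(0, 1), VC(e3)=(2, 0), then +1 on thread thr0 → (3, 1)
VC(e5, invoked at 9): max of VC(e4)=(3, 1), then +1 on thread thr0 → (4, 1)
VC(e6, invoked at 11): max of VC(e1)=(0, 1), VC(e5)=(4, 1), then +1 on thread thr1 → (4, 2)
VC(e7, invoked at 12): max of VC(e5)=(4, 1), then +1 on thread thr0 → (5, 1)
VC(e8, invoked at 14): max of VC(e7)=(5, 1), then +1 on thread thr0 → (6, 1)
target: VC(e5) = (4, 1)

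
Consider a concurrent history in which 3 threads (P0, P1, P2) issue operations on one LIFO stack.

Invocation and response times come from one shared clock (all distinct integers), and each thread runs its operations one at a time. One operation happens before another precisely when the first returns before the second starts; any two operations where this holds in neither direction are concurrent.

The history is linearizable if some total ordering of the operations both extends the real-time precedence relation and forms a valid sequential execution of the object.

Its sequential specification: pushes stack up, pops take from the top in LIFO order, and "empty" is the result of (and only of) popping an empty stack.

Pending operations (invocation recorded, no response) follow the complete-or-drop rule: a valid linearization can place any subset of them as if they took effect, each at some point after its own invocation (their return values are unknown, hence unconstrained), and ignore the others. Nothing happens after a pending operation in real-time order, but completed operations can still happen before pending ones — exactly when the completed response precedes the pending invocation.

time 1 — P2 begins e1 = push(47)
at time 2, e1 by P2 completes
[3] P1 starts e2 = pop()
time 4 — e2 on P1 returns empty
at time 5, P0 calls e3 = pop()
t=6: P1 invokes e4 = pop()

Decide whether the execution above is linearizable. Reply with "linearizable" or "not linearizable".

not linearizable

prefix check: 1..3 passes, 1..4 fails once e2's time-4 response joins
the sole real-time-consistent order of 2 completed operations fails the LIFO stack replay
for example e1, e2 fails at step 2: e2 pop() → empty is not legal there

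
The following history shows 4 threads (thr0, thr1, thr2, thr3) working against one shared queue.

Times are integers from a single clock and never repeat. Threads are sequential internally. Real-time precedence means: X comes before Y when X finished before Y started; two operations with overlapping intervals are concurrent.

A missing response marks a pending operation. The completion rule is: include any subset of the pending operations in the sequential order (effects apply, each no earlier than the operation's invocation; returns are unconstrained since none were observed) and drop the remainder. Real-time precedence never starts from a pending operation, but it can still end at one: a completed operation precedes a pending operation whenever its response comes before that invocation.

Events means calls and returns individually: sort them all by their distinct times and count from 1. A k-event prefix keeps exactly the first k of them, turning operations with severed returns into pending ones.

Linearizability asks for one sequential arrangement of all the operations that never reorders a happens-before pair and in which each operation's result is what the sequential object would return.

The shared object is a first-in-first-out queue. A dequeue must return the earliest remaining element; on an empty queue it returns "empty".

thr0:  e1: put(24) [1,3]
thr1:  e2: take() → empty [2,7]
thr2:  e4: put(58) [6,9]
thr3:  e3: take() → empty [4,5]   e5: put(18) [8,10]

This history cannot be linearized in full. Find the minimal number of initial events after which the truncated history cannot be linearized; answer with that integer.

7

one valid order for events 1..6 is e1, e2, e3:
step 1: e1 put(24) — queue <24>
step 2: e2 take() (pending, included) — queue <>
step 3: e3 take() → empty — queue <>
with event 7 included (e2 responding at time 7), all real-time-consistent orders fail
no completion choice of the 1 pending operation (e4) rescues it — every subset was tried
take e1, e2, e3 (pending dropped): step 2 already fails, because e2 take() → empty cannot occur there
take e1, e3, e2 (pending dropped): step 2 already fails, because e3 take() → empty cannot occur there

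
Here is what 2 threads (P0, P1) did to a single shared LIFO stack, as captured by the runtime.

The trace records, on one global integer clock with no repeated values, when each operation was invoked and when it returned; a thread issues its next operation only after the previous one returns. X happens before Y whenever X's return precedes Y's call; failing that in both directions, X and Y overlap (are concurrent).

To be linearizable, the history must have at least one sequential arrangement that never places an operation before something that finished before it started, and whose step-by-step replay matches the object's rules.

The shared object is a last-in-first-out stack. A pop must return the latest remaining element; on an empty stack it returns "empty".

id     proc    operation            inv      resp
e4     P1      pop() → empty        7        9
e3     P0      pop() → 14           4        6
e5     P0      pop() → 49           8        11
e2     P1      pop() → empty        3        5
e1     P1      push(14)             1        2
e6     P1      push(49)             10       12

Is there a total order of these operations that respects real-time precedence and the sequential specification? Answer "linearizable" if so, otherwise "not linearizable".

witness order: e1, e3, e2, e4, e6, e5
after step 1 (e1 push(14)): stack <14>
after step 2 (e3 pop() → 14): stack <>
after step 3 (e2 pop() → empty): stack <>
after step 4 (e4 pop() → empty): stack <>
after step 5 (e6 push(49)): stack <49>
after step 6 (e5 pop() → 49): stack <>

linearizable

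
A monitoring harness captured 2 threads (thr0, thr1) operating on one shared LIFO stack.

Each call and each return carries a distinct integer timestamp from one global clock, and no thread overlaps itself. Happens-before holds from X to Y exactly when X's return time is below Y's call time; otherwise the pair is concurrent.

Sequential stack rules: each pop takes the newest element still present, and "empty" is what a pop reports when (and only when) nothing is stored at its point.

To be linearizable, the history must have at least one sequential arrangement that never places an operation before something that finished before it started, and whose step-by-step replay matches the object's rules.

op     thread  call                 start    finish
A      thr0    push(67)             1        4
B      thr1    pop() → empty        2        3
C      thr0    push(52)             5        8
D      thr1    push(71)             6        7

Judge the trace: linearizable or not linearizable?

witness order: B, A, C, D
step 1: B pop() → empty — stack <>
step 2: A push(67) — stack <67>
step 3: C push(52) — stack <67,52>
step 4: D push(71) — stack <67,52,71>

linearizable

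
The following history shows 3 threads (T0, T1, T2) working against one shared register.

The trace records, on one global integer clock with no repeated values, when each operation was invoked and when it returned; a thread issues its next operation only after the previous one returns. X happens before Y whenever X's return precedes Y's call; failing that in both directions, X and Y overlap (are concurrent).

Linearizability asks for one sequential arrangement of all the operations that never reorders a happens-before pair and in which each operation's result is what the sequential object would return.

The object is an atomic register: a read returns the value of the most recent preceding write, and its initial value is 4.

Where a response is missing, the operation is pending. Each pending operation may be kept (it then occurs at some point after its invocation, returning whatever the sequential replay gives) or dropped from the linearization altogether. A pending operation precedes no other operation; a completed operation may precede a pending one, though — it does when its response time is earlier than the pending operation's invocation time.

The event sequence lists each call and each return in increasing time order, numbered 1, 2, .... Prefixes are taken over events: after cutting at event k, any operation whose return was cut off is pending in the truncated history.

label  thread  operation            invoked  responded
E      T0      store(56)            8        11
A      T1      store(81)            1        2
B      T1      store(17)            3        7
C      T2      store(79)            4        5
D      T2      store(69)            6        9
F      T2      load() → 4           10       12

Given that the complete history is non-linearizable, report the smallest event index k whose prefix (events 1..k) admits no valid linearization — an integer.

a valid linearization of events 1..11 exists, for instance A, B, C, D, E:
after step 1 (A store(81)): value 81
after step 2 (B store(17)): value 17
after step 3 (C store(79)): value 79
after step 4 (D store(69)): value 69
after step 5 (E store(56)): value 56
once event 12 joins (F's response, time 12), exhaustive search finds no witness
e.g. A, B, C, D, E, F: illegal at step 6, since F load() → 4 cannot apply there
e.g. A, B, C, D, F, E: illegal at step 5, since F load() → 4 cannot apply there

12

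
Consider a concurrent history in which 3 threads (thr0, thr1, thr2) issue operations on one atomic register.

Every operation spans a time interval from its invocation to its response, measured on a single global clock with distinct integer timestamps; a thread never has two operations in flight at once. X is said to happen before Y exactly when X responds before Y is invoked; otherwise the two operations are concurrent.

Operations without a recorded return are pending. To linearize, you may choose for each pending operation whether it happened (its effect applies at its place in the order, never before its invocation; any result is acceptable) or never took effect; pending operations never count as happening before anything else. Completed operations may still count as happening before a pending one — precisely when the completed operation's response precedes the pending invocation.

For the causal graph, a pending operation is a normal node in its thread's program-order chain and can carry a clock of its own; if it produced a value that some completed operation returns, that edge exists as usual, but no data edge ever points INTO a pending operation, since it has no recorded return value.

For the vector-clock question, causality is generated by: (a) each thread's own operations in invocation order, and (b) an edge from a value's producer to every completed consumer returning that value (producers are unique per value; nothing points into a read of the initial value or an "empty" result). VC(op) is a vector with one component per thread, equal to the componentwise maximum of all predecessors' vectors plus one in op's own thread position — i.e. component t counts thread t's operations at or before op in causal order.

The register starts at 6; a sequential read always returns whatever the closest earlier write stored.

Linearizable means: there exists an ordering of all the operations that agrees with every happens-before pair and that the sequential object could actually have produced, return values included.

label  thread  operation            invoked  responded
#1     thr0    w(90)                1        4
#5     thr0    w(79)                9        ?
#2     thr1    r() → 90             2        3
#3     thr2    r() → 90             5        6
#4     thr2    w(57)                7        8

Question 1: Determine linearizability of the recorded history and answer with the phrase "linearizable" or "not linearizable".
one valid linearization: #1, #2, #3, #4
after step 1 (#1 w(90)): value 90
after step 2 (#2 r() → 90): value 90
after step 3 (#3 r() → 90): value 90
after step 4 (#4 w(57)): value 57

linearizable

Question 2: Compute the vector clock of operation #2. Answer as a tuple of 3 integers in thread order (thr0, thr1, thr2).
Answer: (1, 1, 0)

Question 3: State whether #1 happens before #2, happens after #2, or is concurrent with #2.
Answer: concurrent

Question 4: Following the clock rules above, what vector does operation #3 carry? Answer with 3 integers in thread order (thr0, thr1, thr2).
Answer: (1, 0, 1)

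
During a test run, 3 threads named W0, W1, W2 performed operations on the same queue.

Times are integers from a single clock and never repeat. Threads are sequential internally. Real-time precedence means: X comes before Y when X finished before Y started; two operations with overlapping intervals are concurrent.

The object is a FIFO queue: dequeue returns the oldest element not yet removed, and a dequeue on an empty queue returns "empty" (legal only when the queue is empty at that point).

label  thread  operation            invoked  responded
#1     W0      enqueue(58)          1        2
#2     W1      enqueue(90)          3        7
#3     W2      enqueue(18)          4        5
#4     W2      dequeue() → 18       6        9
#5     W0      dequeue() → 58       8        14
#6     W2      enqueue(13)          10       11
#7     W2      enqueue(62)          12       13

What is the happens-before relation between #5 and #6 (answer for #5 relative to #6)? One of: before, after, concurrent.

#5 spans [8,14], #6 spans [10,11]
the intervals overlap in both directions

concurrent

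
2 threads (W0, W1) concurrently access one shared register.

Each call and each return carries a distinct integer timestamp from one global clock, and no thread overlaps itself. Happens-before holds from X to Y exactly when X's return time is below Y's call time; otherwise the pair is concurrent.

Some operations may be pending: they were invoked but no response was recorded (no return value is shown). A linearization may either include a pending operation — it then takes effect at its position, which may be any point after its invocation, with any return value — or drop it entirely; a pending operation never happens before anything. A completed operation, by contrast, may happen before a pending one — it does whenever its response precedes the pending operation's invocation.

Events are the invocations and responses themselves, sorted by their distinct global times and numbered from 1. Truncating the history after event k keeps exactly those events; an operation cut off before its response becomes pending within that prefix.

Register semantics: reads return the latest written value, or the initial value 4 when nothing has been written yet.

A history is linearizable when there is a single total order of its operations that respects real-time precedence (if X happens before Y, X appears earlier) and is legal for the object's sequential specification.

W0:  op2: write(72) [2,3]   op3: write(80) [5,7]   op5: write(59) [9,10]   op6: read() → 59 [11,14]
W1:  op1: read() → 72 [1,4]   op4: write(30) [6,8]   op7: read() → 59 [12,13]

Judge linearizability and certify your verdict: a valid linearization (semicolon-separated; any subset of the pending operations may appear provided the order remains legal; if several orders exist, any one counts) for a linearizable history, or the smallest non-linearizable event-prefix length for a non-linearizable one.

after step 1 (op2 write(72)): value 72
after step 2 (op1 read() → 72): value 72
after step 3 (op3 write(80)): value 80
after step 4 (op4 write(30)): value 30
after step 5 (op5 write(59)): value 59
after step 6 (op6 read() → 59): value 59
after step 7 (op7 read() → 59): value 59

linearizable — witness: op2; op1; op3; op4; op5; op6; op7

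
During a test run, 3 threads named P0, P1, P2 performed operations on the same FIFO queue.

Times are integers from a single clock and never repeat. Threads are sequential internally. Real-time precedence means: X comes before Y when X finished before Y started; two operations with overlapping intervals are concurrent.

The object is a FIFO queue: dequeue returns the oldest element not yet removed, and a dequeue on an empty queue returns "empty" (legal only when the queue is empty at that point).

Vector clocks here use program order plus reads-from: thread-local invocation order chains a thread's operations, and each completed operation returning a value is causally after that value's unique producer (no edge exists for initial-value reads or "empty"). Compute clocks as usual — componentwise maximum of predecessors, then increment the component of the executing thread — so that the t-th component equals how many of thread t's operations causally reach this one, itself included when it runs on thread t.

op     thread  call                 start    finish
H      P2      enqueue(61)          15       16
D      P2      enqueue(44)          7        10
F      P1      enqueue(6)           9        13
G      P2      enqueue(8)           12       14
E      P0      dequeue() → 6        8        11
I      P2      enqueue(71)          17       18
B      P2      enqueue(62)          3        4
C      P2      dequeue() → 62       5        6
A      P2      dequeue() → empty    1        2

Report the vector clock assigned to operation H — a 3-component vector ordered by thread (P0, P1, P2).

no predecessors for A (invoked 1): P2 increments from zero → (0, 0, 1)
no predecessors for F (invoked 9): P1 increments from zero → (0, 1, 0)
merge at B (invoked 3): VC(A)=(0, 0, 1), own-thread bump on P2 → (0, 0, 2)
merge at E (invoked 8): VC(F)=(0, 1, 0), own-thread bump on P0 → (1, 1, 0)
merge at C (invoked 5): VC(B)=(0, 0, 2), own-thread bump on P2 → (0, 0, 3)
merge at D (invoked 7): VC(C)=(0, 0, 3), own-thread bump on P2 → (0, 0, 4)
merge at G (invoked 12): VC(D)=(0, 0, 4), own-thread bump on P2 → (0, 0, 5)
merge at H (invoked 15): VC(G)=(0, 0, 5), own-thread bump on P2 → (0, 0, 6)
merge at I (invoked 17): VC(H)=(0, 0, 6), own-thread bump on P2 → (0, 0, 7)
target: VC(H) = (0, 0, 6)

(0, 0, 6)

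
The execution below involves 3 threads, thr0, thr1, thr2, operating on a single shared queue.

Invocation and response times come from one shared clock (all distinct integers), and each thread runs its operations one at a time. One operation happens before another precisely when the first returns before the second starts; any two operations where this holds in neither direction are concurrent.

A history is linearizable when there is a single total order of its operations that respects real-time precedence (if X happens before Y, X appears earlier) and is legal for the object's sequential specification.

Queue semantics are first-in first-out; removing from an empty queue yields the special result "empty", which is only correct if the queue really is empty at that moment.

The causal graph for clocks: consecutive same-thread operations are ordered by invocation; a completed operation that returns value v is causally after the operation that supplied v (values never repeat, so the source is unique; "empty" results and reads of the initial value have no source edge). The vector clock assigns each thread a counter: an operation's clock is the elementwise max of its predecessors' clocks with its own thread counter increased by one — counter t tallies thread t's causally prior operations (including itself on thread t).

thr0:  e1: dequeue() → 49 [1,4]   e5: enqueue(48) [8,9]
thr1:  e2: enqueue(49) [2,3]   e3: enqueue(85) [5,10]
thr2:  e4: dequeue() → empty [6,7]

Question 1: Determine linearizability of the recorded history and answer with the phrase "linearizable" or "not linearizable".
linearizable

a witness: e2, e1, e4, e3, e5
step 1: e2 enqueue(49) — queue <49>
step 2: e1 dequeue() → 49 — queue <>
step 3: e4 dequeue() → empty — queue <>
step 4: e3 enqueue(85) — queue <85>
step 5: e5 enqueue(48) — queue <85,48>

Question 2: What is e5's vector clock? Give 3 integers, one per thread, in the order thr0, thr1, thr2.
(2, 1, 0)

e4, invoked 6, has no incoming edges; only thr2's bump applies → (0, 0, 1)
e2, invoked 2, has no incoming edges; only thr1's bump applies → (0, 1, 0)
merge at e3 (invoked 5): VC(e2)=(0, 1, 0), own-thread bump on thr1 → (0, 2, 0)
merge at e1 (invoked 1): VC(e2)=(0, 1, 0), own-thread bump on thr0 → (1, 1, 0)
merge at e5 (invoked 8): VC(e1)=(1, 1, 0), own-thread bump on thr0 → (2, 1, 0)
target: VC(e5) = (2, 1, 0)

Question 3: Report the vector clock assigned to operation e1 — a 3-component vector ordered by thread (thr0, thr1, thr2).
(1, 1, 0)

root op e4, invoked 6: fresh clock plus thr2's own tick → (0, 0, 1)
root op e2, invoked 2: fresh clock plus thr1's own tick → (0, 1, 0)
e3, invoked 5, takes VC(e2)=(0, 1, 0) under max, adds 1 for thr1 → (0, 2, 0)
e1, invoked 1, takes VC(e2)=(0, 1, 0) under max, adds 1 for thr0 → (1, 1, 0)
e5, invoked 8, takes VC(e1)=(1, 1, 0) under max, adds 1 for thr0 → (2, 1, 0)
target: VC(e1) = (1, 1, 0)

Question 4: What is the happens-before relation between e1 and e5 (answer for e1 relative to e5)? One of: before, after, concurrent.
before

e1 spans [1,4], e5 spans [8,9]
resp(e1)=4 < inv(e5)=8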